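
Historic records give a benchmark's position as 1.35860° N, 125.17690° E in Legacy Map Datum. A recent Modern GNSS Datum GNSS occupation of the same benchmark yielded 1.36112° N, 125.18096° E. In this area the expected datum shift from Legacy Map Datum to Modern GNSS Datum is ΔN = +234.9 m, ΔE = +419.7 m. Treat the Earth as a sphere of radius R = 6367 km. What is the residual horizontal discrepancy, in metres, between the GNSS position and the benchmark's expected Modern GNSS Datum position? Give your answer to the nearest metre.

55 m

Observed coordinate differences: Δφ = +0.00252°, Δλ = +0.00406°.
Converting to metres (1° lat = 111125 m, cos φ = 0.999719): observed ΔN = 280.0 m, observed ΔE = 451.0 m.
Subtracting the expected shift leaves a residual of 280.0 − (234.9) = 45.1 m north and 451.0 − (419.7) = 31.3 m east.
Residual distance = √(45.1² + 31.3²) = 54.9 m.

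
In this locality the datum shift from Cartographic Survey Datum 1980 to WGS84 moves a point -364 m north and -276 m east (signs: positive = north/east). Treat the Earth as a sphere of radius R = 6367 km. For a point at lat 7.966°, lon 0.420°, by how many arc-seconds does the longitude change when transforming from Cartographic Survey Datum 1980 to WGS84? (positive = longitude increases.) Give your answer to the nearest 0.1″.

Δλ = -9.0″

At latitude 7.966°, cos φ = 0.990350.
One radian of longitude at latitude φ spans R cos φ, so Δλ = ΔE / (R cos φ) = -276.0 / (6367000 × 0.990350) = -4.3771e-05 rad = -9.028″.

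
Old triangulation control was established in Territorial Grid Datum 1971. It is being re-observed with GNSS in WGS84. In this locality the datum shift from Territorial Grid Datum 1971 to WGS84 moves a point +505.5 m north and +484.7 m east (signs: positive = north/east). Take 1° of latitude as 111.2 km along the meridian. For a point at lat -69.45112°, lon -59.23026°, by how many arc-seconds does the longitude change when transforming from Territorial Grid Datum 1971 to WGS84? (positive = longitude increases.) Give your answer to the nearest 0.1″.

At latitude -69.45112°, cos φ = 0.351006.
1° of longitude at this latitude = 111.2 × cos φ = 39.03 km, so Δλ = 484.7 / 39031.9 = 0.0124180° = 44.705″.

Δλ = 44.7″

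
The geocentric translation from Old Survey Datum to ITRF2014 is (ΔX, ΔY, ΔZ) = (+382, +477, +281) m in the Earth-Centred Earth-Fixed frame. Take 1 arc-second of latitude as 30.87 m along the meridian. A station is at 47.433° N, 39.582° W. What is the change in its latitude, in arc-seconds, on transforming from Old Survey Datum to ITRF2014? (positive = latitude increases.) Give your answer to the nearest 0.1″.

Δφ = 6.4″

sin φ = 0.736487, cos φ = 0.676452, sin λ = -0.637182, cos λ = 0.770713.
North component: ΔN = −sin φ cos λ·ΔX − sin φ sin λ·ΔY + cos φ·ΔZ = −(0.736487)(0.770713)(382) − (0.736487)(-0.637182)(477) + (0.676452)(281) = 197.10 m.
1° of latitude spans 3600 × 30.87 = 111132 m, so Δφ = 197.10 / 111132 × 3600 = 6.385″.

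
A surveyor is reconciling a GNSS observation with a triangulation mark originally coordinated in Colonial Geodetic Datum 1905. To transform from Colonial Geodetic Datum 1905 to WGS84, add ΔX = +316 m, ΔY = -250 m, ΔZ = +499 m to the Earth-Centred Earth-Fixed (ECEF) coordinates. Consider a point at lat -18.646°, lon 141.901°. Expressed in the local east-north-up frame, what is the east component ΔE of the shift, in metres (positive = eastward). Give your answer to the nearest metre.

ΔE = 2 m

The local east axis at (φ, λ) is (−sin λ, cos λ, 0), so ΔE = −sin(141.901°)·316 + cos(141.901°)·(-250) = 1.76 m.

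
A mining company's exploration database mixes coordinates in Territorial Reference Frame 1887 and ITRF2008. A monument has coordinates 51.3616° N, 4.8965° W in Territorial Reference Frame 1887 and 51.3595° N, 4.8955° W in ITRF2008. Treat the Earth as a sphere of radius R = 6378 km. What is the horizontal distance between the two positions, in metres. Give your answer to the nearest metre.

Δφ = 51.3595° − 51.3616° = -0.0021°; Δλ = -4.8955° − -4.8965° = +0.0010°.
1° along a meridian = πR/180 = 111317 m.
ΔN = Δφ × 111317 = -233.8 m; ΔE = Δλ × 111317 × cos(51.3616°) = +0.0010 × 111317 × 0.624403 = 69.5 m.
Distance = √(ΔE² + ΔN²) = √(69.5² + (-233.8)²) = 243.9 m.

244 m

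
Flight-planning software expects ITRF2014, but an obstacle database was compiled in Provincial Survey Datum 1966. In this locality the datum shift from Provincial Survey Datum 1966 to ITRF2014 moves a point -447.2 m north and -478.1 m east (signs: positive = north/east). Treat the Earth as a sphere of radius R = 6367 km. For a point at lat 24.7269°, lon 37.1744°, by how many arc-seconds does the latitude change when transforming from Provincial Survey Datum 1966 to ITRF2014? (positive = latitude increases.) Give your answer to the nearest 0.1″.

On a sphere of radius R, 1 rad of latitude = R, so Δφ = ΔN / R = -447.2 / 6367000 = -7.0237e-05 rad = -14.487″.

Δφ = -14.5″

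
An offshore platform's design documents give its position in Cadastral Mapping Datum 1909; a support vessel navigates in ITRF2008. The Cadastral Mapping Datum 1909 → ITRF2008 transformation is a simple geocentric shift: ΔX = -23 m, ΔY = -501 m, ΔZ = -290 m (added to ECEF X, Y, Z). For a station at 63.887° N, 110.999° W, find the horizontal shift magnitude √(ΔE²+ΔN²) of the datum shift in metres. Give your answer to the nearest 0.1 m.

At φ = 63.887°, λ = -110.999°: sin φ = 0.897928, cos φ = 0.440143, sin λ = -0.933587, cos λ = -0.358352.
ΔE = −sin λ·ΔX + cos λ·ΔY = −(-0.933587)·(-23) + (-0.358352)·(-501) = 158.06 m.
ΔN = −sin φ cos λ·ΔX − sin φ sin λ·ΔY + cos φ·ΔZ = −(0.897928)(-0.358352)(-23) − (0.897928)(-0.933587)(-501) + (0.440143)(-290) = -555.03 m.
Horizontal magnitude = √(ΔE² + ΔN²) = √(158.06² + (-555.03)²) = 577.10 m.

577.1 m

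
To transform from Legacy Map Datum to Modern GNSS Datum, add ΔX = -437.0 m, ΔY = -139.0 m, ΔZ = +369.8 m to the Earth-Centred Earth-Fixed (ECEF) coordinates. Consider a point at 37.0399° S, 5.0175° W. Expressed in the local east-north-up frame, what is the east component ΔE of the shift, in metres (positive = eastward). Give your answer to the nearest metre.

The local east axis at (φ, λ) is (−sin λ, cos λ, 0), so ΔE = −sin(-5.0175°)·(-437.0) + cos(-5.0175°)·(-139.0) = -176.69 m.

ΔE = -177 m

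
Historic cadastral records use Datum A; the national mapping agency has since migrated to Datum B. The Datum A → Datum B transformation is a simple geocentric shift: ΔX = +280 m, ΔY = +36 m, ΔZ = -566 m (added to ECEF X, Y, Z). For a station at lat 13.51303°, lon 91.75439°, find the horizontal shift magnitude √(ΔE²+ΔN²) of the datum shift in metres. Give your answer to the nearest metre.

The local east axis at (φ, λ) is (−sin λ, cos λ, 0), so ΔE = −sin(91.75439°)·280 + cos(91.75439°)·36 = -280.97 m.
The local north axis is (−sin φ cos λ, −sin φ sin λ, cos φ), giving ΔN = 2.003 − 8.408 − 550.331 = -556.74 m.
Horizontal magnitude = √(ΔE² + ΔN²) = √((-280.97)² + (-556.74)²) = 623.62 m.

624 m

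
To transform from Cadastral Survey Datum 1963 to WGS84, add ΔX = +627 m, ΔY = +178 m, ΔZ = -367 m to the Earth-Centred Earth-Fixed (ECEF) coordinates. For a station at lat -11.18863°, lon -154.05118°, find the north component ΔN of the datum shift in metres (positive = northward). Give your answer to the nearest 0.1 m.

The local north axis is (−sin φ cos λ, −sin φ sin λ, cos φ), giving ΔN = -109.397 − 15.113 − 360.025 = -484.54 m.

ΔN = -484.5 m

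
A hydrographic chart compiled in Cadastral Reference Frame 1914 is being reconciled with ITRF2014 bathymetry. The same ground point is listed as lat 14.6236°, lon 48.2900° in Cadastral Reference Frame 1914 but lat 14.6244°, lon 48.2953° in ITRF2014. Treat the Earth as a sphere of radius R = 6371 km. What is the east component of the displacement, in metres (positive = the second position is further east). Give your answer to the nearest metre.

Δφ = 14.6244° − 14.6236° = +0.0008°; Δλ = 48.2953° − 48.2900° = +0.0053°.
1° along a meridian = πR/180 = 111195 m.
ΔN = Δφ × 111195 = 89.0 m; ΔE = Δλ × 111195 × cos(14.6236°) = +0.0053 × 111195 × 0.967605 = 570.2 m.

ΔE = 570 m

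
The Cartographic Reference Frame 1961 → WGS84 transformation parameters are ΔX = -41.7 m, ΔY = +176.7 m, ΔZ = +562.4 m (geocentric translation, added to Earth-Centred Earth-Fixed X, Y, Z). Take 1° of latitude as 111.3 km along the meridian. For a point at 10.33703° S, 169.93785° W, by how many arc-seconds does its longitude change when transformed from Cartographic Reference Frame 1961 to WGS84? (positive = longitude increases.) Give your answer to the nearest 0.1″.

sin φ = -0.179438, cos φ = 0.983769, sin λ = -0.174716, cos λ = -0.984619.
East component: ΔE = −sin λ·ΔX + cos λ·ΔY = −(-0.174716)(-41.7) + (-0.984619)(176.7) = -181.27 m.
1° of latitude spans 111300 m; at latitude φ, 1° of longitude spans that × cos φ = 109493.5 m, so Δλ = -181.27 / 109493.5 × 3600 = -5.960″.

Δλ = -6.0″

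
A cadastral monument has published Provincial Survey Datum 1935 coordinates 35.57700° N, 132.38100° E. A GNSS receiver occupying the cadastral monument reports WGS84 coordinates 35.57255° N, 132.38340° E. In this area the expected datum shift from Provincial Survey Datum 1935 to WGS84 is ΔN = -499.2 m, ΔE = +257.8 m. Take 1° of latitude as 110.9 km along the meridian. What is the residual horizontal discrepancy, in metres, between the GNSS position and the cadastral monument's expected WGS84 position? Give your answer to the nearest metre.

42 m

Observed coordinate differences: Δφ = -0.00445°, Δλ = +0.00240°.
Converting to metres (1° lat = 110900 m, cos φ = 0.813334): observed ΔN = -493.5 m, observed ΔE = 216.5 m.
Subtracting the expected shift leaves a residual of -493.5 − (-499.2) = 5.7 m north and 216.5 − (257.8) = -41.3 m east.
Residual distance = √(5.7² + (-41.3)²) = 41.7 m.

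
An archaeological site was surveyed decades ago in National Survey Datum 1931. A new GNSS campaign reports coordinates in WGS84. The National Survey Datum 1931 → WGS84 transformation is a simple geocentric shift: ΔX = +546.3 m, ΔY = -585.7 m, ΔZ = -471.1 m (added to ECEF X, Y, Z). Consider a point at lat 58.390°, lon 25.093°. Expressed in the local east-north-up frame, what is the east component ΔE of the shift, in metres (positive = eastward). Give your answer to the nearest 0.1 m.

At φ = 58.390°, λ = 25.093°: sin φ = 0.851635, cos φ = 0.524135, sin λ = 0.424089, cos λ = 0.905621.
ΔE = −sin λ·ΔX + cos λ·ΔY = −(0.424089)·(546.3) + (0.905621)·(-585.7) = -762.10 m.

ΔE = -762.1 m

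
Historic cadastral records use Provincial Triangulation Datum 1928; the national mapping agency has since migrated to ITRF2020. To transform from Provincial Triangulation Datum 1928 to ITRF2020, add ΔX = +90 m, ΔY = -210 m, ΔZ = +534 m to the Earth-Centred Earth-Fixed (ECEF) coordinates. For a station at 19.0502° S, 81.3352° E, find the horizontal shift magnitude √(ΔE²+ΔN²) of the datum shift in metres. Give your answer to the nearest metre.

458 m

The local east axis at (φ, λ) is (−sin λ, cos λ, 0), so ΔE = −sin(81.3352°)·90 + cos(81.3352°)·(-210) = -120.61 m.
The local north axis is (−sin φ cos λ, −sin φ sin λ, cos φ), giving ΔN = 4.426 − 67.761 + 504.754 = 441.42 m.
Horizontal magnitude = √(ΔE² + ΔN²) = √((-120.61)² + 441.42²) = 457.60 m.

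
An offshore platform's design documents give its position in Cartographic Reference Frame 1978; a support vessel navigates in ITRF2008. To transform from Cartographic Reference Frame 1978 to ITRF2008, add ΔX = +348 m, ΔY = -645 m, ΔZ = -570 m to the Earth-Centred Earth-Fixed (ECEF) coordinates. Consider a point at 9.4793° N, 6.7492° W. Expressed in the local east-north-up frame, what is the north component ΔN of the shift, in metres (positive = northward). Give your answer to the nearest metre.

At φ = 9.4793°, λ = -6.7492°: sin φ = 0.164691, cos φ = 0.986345, sin λ = -0.117524, cos λ = 0.993070.
ΔN = −sin φ cos λ·ΔX − sin φ sin λ·ΔY + cos φ·ΔZ = −(0.164691)(0.993070)(348) − (0.164691)(-0.117524)(-645) + (0.986345)(-570) = -631.62 m.

ΔN = -632 m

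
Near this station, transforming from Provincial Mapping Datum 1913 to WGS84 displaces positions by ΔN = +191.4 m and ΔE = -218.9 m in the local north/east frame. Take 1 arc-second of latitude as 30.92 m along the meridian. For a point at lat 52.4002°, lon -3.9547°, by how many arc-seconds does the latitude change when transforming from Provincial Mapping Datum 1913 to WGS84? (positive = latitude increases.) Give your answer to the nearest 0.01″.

Δφ = 6.19″

1″ of latitude = 30.92 m, so Δφ = 191.4 / 30.92 = 6.190″.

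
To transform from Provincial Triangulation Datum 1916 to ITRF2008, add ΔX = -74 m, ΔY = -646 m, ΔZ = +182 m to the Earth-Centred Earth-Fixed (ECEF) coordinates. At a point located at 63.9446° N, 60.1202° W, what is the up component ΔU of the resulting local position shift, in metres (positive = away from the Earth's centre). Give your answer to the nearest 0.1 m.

At φ = 63.9446°, λ = -60.1202°: sin φ = 0.898370, cos φ = 0.439240, sin λ = -0.867072, cos λ = 0.498182.
ΔU = cos φ cos λ·ΔX + cos φ sin λ·ΔY + sin φ·ΔZ = (0.439240)(0.498182)(-74) + (0.439240)(-0.867072)(-646) + (0.898370)(182) = 393.34 m.

ΔU = 393.3 m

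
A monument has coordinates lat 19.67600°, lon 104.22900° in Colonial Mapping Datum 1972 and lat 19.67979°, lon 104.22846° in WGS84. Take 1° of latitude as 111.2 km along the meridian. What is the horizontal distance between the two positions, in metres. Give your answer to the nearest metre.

Δφ = 19.67979° − 19.67600° = +0.00379°; Δλ = 104.22846° − 104.22900° = -0.00054°.
ΔN = Δφ × 111200 = 421.4 m; ΔE = Δλ × 111200 × cos(19.67600°) = -0.00054 × 111200 × 0.941612 = -56.5 m.
Distance = √(ΔE² + ΔN²) = √((-56.5)² + 421.4²) = 425.2 m.

425 m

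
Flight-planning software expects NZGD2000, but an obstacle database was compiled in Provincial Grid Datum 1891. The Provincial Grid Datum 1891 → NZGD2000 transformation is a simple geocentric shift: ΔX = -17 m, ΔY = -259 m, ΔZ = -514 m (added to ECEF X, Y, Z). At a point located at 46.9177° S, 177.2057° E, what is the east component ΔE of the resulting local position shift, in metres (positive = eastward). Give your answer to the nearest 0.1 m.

ΔE = 259.5 m

The local east axis at (φ, λ) is (−sin λ, cos λ, 0), so ΔE = −sin(177.2057°)·(-17) + cos(177.2057°)·(-259) = 259.52 m.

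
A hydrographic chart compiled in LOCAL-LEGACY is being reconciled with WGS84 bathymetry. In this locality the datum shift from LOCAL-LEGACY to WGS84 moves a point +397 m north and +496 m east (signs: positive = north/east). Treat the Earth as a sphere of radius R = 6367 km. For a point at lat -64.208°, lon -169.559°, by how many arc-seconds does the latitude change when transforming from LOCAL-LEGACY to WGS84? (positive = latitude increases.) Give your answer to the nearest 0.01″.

On a sphere of radius R, 1 rad of latitude = R, so Δφ = ΔN / R = 397.0 / 6367000 = 6.2353e-05 rad = 12.861″.

Δφ = 12.86″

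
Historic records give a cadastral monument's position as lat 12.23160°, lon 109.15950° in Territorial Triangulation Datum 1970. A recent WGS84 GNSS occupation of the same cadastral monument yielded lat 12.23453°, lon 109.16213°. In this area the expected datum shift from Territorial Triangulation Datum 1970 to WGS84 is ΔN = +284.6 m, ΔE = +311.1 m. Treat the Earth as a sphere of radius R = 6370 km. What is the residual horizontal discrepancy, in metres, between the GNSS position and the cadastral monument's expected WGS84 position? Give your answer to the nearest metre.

48 m

Observed coordinate differences: Δφ = +0.00293°, Δλ = +0.00263°.
Converting to metres (1° lat = 111177 m, cos φ = 0.977299): observed ΔN = 325.7 m, observed ΔE = 285.8 m.
Subtracting the expected shift leaves a residual of 325.7 − (284.6) = 41.1 m north and 285.8 − (311.1) = -25.3 m east.
Residual distance = √(41.1² + (-25.3)²) = 48.3 m.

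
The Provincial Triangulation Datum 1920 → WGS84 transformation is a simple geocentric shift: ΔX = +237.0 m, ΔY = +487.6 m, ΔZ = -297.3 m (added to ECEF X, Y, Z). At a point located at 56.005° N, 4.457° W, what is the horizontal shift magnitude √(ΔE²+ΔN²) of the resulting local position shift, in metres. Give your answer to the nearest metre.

603 m

The local east axis at (φ, λ) is (−sin λ, cos λ, 0), so ΔE = −sin(-4.457°)·237.0 + cos(-4.457°)·487.6 = 504.54 m.
The local north axis is (−sin φ cos λ, −sin φ sin λ, cos φ), giving ΔN = -195.899 + 31.416 − 166.227 = -330.71 m.
Horizontal magnitude = √(ΔE² + ΔN²) = √(504.54² + (-330.71)²) = 603.27 m.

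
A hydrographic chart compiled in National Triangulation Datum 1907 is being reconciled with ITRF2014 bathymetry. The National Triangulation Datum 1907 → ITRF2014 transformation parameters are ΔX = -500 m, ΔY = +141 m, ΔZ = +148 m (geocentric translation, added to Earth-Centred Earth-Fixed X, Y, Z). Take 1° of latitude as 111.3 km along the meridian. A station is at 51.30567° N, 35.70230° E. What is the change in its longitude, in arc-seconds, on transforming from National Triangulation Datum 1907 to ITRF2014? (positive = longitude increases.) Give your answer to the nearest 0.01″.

sin φ = 0.780492, cos φ = 0.625165, sin λ = 0.583574, cos λ = 0.812060.
East component: ΔE = −sin λ·ΔX + cos λ·ΔY = −(0.583574)(-500) + (0.812060)(141) = 406.29 m.
1° of latitude spans 111300 m; at latitude φ, 1° of longitude spans that × cos φ = 69580.9 m, so Δλ = 406.29 / 69580.9 × 3600 = 21.021″.

Δλ = 21.02″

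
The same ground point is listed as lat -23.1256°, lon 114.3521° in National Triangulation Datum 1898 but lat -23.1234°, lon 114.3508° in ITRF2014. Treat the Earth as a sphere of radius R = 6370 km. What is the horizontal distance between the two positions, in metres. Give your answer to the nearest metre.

Δφ = -23.1234° − -23.1256° = +0.0022°; Δλ = 114.3508° − 114.3521° = -0.0013°.
1° along a meridian = πR/180 = 111177 m.
ΔN = Δφ × 111177 = 244.6 m; ΔE = Δλ × 111177 × cos(-23.1256°) = -0.0013 × 111177 × 0.919646 = -132.9 m.
Distance = √(ΔE² + ΔN²) = √((-132.9)² + 244.6²) = 278.4 m.

278 m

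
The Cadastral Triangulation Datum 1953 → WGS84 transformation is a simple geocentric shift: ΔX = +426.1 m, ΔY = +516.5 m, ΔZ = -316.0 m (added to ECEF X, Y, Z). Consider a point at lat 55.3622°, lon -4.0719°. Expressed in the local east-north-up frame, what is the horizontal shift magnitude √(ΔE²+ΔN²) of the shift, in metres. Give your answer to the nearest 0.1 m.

739.4 m

The local east axis at (φ, λ) is (−sin λ, cos λ, 0), so ΔE = −sin(-4.0719°)·426.1 + cos(-4.0719°)·516.5 = 545.45 m.
The local north axis is (−sin φ cos λ, −sin φ sin λ, cos φ), giving ΔN = -349.694 + 30.175 − 179.610 = -499.13 m.
Horizontal magnitude = √(ΔE² + ΔN²) = √(545.45² + (-499.13)²) = 739.36 m.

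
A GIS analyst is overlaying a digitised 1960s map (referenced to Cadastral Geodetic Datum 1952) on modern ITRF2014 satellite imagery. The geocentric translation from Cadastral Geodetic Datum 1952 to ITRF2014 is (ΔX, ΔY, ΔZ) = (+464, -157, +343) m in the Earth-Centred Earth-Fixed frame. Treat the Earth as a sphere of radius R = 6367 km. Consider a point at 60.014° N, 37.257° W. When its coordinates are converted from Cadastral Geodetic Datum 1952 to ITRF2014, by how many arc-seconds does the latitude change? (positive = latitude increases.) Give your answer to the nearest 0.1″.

Δφ = -7.5″

sin φ = 0.866148, cos φ = 0.499788, sin λ = -0.605391, cos λ = 0.795928.
North component: ΔN = −sin φ cos λ·ΔX − sin φ sin λ·ΔY + cos φ·ΔZ = −(0.866148)(0.795928)(464) − (0.866148)(-0.605391)(-157) + (0.499788)(343) = -230.77 m.
1° of latitude spans πR/180 = 111125 m, so Δφ = -230.77 / 111125 × 3600 = -7.476″.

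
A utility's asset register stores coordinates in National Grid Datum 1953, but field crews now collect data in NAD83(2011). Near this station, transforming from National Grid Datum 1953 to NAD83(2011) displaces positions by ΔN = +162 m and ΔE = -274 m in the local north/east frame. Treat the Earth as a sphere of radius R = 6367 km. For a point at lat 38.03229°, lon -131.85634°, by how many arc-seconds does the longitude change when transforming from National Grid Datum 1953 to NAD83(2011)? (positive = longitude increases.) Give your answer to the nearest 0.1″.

At latitude 38.03229°, cos φ = 0.787664.
One radian of longitude at latitude φ spans R cos φ, so Δλ = ΔE / (R cos φ) = -274.0 / (6367000 × 0.787664) = -5.4635e-05 rad = -11.269″.

Δλ = -11.3″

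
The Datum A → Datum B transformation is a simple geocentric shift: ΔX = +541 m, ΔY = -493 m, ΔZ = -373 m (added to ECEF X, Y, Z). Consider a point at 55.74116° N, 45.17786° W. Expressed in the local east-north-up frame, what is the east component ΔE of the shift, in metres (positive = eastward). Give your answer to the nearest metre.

ΔE = 36 m

At φ = 55.74116°, λ = -45.17786°: sin φ = 0.826503, cos φ = 0.562932, sin λ = -0.709298, cos λ = 0.704908.
ΔE = −sin λ·ΔX + cos λ·ΔY = −(-0.709298)·(541) + (0.704908)·(-493) = 36.21 m.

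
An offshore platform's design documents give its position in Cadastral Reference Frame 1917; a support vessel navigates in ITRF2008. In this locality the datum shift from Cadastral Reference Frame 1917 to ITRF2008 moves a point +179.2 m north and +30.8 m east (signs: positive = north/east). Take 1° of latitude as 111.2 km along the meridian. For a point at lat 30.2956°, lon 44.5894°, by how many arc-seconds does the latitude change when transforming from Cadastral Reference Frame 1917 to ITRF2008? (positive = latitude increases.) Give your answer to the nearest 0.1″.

1° of latitude = 111.2 km, so Δφ = 179.2 / 111200 = 0.0016115° = 5.801″.

Δφ = 5.8″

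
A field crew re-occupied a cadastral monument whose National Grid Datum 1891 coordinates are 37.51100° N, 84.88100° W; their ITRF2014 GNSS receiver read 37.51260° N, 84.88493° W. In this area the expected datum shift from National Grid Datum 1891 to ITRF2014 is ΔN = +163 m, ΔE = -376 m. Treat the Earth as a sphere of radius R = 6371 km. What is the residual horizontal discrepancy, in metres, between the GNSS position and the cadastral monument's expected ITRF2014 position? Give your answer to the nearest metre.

Observed coordinate differences: Δφ = +0.00160°, Δλ = -0.00393°.
Converting to metres (1° lat = 111195 m, cos φ = 0.793236): observed ΔN = 177.9 m, observed ΔE = -346.6 m.
Subtracting the expected shift leaves a residual of 177.9 − (163) = 14.9 m north and -346.6 − (-376) = 29.4 m east.
Residual distance = √(14.9² + 29.4²) = 32.9 m.

33 m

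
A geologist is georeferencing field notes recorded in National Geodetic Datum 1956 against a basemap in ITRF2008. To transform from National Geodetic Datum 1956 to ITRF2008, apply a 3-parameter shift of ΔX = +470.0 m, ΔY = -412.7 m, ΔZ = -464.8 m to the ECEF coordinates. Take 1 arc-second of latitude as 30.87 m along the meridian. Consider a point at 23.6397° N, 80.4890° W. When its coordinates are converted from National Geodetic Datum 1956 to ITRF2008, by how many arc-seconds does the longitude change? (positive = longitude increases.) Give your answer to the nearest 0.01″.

sin φ = 0.400984, cos φ = 0.916085, sin λ = -0.986254, cos λ = 0.165237.
East component: ΔE = −sin λ·ΔX + cos λ·ΔY = −(-0.986254)(470.0) + (0.165237)(-412.7) = 395.35 m.
1° of latitude spans 3600 × 30.87 = 111132 m; at latitude φ, 1° of longitude spans that × cos φ = 101806.4 m, so Δλ = 395.35 / 101806.4 × 3600 = 13.980″.

Δλ = 13.98″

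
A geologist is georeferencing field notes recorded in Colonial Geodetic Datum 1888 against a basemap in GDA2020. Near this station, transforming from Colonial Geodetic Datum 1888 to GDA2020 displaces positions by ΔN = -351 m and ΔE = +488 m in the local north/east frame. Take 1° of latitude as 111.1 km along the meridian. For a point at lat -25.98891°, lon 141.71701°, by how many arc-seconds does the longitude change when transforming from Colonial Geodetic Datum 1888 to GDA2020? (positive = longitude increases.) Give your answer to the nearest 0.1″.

At latitude -25.98891°, cos φ = 0.898879.
1° of longitude at this latitude = 111.1 × cos φ = 99.87 km, so Δλ = 488.0 / 99865.4 = 0.0048866° = 17.592″.

Δλ = 17.6″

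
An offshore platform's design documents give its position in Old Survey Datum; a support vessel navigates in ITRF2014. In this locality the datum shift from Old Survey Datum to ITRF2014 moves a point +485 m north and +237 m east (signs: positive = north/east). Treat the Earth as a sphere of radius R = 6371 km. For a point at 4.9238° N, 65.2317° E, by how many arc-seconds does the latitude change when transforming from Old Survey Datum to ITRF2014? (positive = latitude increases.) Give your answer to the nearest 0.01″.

On a sphere of radius R, 1 rad of latitude = R, so Δφ = ΔN / R = 485.0 / 6371000 = 7.6126e-05 rad = 15.702″.

Δφ = 15.70″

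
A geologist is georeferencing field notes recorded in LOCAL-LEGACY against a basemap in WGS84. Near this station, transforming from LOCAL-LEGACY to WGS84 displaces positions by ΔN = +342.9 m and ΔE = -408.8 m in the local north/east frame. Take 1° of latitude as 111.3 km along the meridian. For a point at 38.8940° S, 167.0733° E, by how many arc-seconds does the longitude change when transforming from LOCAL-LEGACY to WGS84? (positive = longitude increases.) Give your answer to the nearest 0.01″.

At latitude -38.8940°, cos φ = 0.778309.
1° of longitude at this latitude = 111.3 × cos φ = 86.63 km, so Δλ = -408.8 / 86625.8 = -0.0047191° = -16.989″.

Δλ = -16.99″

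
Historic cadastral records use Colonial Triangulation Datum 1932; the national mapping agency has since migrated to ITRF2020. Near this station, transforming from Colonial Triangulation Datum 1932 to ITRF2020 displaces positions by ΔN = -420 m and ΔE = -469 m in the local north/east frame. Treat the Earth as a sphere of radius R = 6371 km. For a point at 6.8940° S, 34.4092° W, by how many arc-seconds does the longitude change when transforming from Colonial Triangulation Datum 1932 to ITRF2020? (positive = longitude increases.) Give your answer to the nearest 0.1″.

At latitude -6.8940°, cos φ = 0.992770.
One radian of longitude at latitude φ spans R cos φ, so Δλ = ΔE / (R cos φ) = -469.0 / (6371000 × 0.992770) = -7.4151e-05 rad = -15.295″.

Δλ = -15.3″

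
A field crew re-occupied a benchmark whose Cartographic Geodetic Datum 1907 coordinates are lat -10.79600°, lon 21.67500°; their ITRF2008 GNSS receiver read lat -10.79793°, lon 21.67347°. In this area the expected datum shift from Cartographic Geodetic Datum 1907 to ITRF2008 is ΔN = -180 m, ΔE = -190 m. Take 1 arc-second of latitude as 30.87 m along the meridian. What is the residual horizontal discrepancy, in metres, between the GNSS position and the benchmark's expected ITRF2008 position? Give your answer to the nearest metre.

41 m

Observed coordinate differences: Δφ = -0.00193°, Δλ = -0.00153°.
Converting to metres (1° lat = 111132 m, cos φ = 0.982300): observed ΔN = -214.5 m, observed ΔE = -167.0 m.
Subtracting the expected shift leaves a residual of -214.5 − (-180) = -34.5 m north and -167.0 − (-190) = 23.0 m east.
Residual distance = √((-34.5)² + 23.0²) = 41.4 m.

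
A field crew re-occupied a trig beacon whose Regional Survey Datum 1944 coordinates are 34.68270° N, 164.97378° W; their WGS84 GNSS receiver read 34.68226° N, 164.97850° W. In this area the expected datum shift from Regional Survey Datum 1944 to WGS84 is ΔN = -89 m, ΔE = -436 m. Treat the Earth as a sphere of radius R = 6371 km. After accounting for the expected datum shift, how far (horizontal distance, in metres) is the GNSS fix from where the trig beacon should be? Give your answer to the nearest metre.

40 m

Observed coordinate differences: Δφ = -0.00044°, Δλ = -0.00472°.
Converting to metres (1° lat = 111195 m, cos φ = 0.822316): observed ΔN = -48.9 m, observed ΔE = -431.6 m.
Subtracting the expected shift leaves a residual of -48.9 − (-89) = 40.1 m north and -431.6 − (-436) = 4.4 m east.
Residual distance = √(40.1² + 4.4²) = 40.3 m.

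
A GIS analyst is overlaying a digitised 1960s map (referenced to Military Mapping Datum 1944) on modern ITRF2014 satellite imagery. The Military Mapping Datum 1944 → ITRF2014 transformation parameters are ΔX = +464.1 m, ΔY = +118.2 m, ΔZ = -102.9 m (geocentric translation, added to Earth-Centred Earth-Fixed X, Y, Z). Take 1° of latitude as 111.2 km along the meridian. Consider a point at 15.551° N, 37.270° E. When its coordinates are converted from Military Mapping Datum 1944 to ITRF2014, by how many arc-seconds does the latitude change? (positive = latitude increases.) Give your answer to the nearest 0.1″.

sin φ = 0.268096, cos φ = 0.963392, sin λ = 0.605572, cos λ = 0.795791.
North component: ΔN = −sin φ cos λ·ΔX − sin φ sin λ·ΔY + cos φ·ΔZ = −(0.268096)(0.795791)(464.1) − (0.268096)(0.605572)(118.2) + (0.963392)(-102.9) = -217.34 m.
1° of latitude spans 111200 m, so Δφ = -217.34 / 111200 × 3600 = -7.036″.

Δφ = -7.0″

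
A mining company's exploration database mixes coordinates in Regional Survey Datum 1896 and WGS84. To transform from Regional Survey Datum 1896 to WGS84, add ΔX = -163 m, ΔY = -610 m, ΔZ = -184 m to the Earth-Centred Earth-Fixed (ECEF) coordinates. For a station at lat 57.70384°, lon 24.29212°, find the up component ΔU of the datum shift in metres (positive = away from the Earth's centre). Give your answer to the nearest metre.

At φ = 57.70384°, λ = 24.29212°: sin φ = 0.845298, cos φ = 0.534296, sin λ = 0.411389, cos λ = 0.911460.
ΔU = cos φ cos λ·ΔX + cos φ sin λ·ΔY + sin φ·ΔZ = (0.534296)(0.911460)(-163) + (0.534296)(0.411389)(-610) + (0.845298)(-184) = -368.99 m.

ΔU = -369 m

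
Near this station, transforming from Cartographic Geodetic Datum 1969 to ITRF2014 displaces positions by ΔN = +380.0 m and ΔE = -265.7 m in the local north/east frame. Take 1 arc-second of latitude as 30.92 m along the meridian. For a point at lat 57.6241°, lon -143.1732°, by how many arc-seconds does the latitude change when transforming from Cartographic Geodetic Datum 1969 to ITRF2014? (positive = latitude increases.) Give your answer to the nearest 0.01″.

1″ of latitude = 30.92 m, so Δφ = 380.0 / 30.92 = 12.290″.

Δφ = 12.29″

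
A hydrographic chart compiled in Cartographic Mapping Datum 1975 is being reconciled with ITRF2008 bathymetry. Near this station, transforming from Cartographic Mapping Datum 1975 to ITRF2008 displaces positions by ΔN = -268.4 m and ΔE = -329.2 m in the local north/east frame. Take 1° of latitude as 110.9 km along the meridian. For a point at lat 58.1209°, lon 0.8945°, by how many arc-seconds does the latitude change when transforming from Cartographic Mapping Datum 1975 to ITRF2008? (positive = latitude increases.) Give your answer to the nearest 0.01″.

Δφ = -8.71″

1° of latitude = 110.9 km, so Δφ = -268.4 / 110900 = -0.0024202° = -8.713″.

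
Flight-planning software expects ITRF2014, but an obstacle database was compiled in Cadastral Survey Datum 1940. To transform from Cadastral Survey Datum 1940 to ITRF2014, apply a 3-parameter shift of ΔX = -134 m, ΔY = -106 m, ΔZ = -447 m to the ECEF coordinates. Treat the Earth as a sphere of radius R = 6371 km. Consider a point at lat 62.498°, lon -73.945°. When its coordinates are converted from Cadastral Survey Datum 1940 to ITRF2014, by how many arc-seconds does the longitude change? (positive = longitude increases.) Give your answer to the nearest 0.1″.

Δλ = -11.1″

sin φ = 0.886995, cos φ = 0.461780, sin λ = -0.960997, cos λ = 0.276560.
East component: ΔE = −sin λ·ΔX + cos λ·ΔY = −(-0.960997)(-134) + (0.276560)(-106) = -158.09 m.
1° of latitude spans πR/180 = 111195 m; at latitude φ, 1° of longitude spans that × cos φ = 51347.5 m, so Δλ = -158.09 / 51347.5 × 3600 = -11.084″.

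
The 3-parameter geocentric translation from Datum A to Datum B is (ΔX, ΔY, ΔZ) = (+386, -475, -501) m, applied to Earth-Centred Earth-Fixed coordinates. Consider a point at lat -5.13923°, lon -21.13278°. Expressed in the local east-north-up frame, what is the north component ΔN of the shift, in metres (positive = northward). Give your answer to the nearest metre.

ΔN = -451 m

At φ = -5.13923°, λ = -21.13278°: sin φ = -0.089576, cos φ = 0.995980, sin λ = -0.360531, cos λ = 0.932747.
ΔN = −sin φ cos λ·ΔX − sin φ sin λ·ΔY + cos φ·ΔZ = −(-0.089576)(0.932747)(386) − (-0.089576)(-0.360531)(-475) + (0.995980)(-501) = -451.39 m.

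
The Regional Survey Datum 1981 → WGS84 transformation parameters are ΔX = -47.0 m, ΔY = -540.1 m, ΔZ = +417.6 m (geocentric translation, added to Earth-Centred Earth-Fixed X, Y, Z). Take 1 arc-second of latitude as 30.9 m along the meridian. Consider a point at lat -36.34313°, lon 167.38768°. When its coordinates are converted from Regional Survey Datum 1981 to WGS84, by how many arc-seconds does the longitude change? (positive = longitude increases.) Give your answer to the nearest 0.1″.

Δλ = 21.6″

sin φ = -0.592620, cos φ = 0.805482, sin λ = 0.218353, cos λ = -0.975870.
East component: ΔE = −sin λ·ΔX + cos λ·ΔY = −(0.218353)(-47.0) + (-0.975870)(-540.1) = 537.33 m.
1° of latitude spans 3600 × 30.90 = 111240 m; at latitude φ, 1° of longitude spans that × cos φ = 89601.9 m, so Δλ = 537.33 / 89601.9 × 3600 = 21.589″.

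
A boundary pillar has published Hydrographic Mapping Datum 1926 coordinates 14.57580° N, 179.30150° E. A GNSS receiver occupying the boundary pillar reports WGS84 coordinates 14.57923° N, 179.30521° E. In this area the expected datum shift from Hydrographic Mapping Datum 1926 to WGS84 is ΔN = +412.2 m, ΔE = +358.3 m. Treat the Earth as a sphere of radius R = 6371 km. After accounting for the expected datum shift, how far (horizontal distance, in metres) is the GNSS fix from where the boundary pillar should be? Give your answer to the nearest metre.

51 m

Observed coordinate differences: Δφ = +0.00343°, Δλ = +0.00371°.
Converting to metres (1° lat = 111195 m, cos φ = 0.967816): observed ΔN = 381.4 m, observed ΔE = 399.3 m.
Subtracting the expected shift leaves a residual of 381.4 − (412.2) = -30.8 m north and 399.3 − (358.3) = 41.0 m east.
Residual distance = √((-30.8)² + 41.0²) = 51.2 m.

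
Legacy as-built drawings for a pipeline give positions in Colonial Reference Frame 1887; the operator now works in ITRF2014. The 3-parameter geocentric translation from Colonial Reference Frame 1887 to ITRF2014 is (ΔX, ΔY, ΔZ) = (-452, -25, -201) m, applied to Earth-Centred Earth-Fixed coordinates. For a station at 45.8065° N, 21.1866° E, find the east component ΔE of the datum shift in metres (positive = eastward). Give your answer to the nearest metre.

At φ = 45.8065°, λ = 21.1866°: sin φ = 0.716990, cos φ = 0.697084, sin λ = 0.361407, cos λ = 0.932408.
ΔE = −sin λ·ΔX + cos λ·ΔY = −(0.361407)·(-452) + (0.932408)·(-25) = 140.05 m.

ΔE = 140 m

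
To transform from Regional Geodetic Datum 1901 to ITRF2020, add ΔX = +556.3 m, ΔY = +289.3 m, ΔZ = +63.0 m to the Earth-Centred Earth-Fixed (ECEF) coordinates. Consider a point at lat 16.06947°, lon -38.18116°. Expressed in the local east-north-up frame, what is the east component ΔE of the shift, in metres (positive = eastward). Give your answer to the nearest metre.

The local east axis at (φ, λ) is (−sin λ, cos λ, 0), so ΔE = −sin(-38.18116°)·556.3 + cos(-38.18116°)·289.3 = 571.28 m.

ΔE = 571 m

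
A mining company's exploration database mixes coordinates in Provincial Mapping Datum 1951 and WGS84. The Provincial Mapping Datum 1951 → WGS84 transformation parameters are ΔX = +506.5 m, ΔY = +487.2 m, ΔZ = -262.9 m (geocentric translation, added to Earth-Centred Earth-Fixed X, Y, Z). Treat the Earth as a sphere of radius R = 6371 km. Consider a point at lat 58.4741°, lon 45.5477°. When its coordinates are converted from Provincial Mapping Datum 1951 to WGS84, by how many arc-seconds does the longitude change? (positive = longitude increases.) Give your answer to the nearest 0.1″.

sin φ = 0.852404, cos φ = 0.522884, sin λ = 0.713834, cos λ = 0.700315.
East component: ΔE = −sin λ·ΔX + cos λ·ΔY = −(0.713834)(506.5) + (0.700315)(487.2) = -20.36 m.
1° of latitude spans πR/180 = 111195 m; at latitude φ, 1° of longitude spans that × cos φ = 58142.0 m, so Δλ = -20.36 / 58142.0 × 3600 = -1.261″.

Δλ = -1.3″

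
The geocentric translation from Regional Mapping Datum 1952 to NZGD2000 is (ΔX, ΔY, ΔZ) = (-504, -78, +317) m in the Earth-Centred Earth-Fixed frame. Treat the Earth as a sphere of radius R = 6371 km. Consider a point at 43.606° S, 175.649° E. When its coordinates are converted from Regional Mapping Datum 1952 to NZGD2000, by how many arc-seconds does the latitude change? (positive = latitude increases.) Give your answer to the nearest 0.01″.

sin φ = -0.689695, cos φ = 0.724100, sin λ = 0.075866, cos λ = -0.997118.
North component: ΔN = −sin φ cos λ·ΔX − sin φ sin λ·ΔY + cos φ·ΔZ = −(-0.689695)(-0.997118)(-504) − (-0.689695)(0.075866)(-78) + (0.724100)(317) = 572.06 m.
1° of latitude spans πR/180 = 111195 m, so Δφ = 572.06 / 111195 × 3600 = 18.521″.

Δφ = 18.52″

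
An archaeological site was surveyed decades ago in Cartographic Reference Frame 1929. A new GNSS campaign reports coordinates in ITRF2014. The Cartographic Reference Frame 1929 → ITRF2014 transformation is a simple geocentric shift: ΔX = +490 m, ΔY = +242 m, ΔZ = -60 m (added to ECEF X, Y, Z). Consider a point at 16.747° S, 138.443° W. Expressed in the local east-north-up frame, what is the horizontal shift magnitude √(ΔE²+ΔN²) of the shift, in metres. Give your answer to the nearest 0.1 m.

At φ = -16.747°, λ = -138.443°: sin φ = -0.288146, cos φ = 0.957586, sin λ = -0.663365, cos λ = -0.748296.
ΔE = −sin λ·ΔX + cos λ·ΔY = −(-0.663365)·(490) + (-0.748296)·(242) = 143.96 m.
ΔN = −sin φ cos λ·ΔX − sin φ sin λ·ΔY + cos φ·ΔZ = −(-0.288146)(-0.748296)(490) − (-0.288146)(-0.663365)(242) + (0.957586)(-60) = -209.37 m.
Horizontal magnitude = √(ΔE² + ΔN²) = √(143.96² + (-209.37)²) = 254.08 m.

254.1 m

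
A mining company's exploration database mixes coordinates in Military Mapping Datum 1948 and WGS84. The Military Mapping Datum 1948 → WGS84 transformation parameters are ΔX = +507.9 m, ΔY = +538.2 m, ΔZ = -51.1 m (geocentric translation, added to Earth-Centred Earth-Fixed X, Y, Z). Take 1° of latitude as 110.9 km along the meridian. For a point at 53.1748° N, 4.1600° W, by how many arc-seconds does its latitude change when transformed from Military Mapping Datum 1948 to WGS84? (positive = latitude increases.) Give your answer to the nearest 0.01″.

sin φ = 0.800468, cos φ = 0.599376, sin λ = -0.072542, cos λ = 0.997365.
North component: ΔN = −sin φ cos λ·ΔX − sin φ sin λ·ΔY + cos φ·ΔZ = −(0.800468)(0.997365)(507.9) − (0.800468)(-0.072542)(538.2) + (0.599376)(-51.1) = -404.86 m.
1° of latitude spans 110900 m, so Δφ = -404.86 / 110900 × 3600 = -13.143″.

Δφ = -13.14″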